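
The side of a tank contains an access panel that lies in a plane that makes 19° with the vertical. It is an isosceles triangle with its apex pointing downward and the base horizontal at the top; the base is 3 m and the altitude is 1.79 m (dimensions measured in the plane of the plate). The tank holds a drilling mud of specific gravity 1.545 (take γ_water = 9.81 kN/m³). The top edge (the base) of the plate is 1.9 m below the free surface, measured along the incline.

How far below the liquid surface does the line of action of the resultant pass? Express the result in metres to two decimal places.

γ = 1.545 × 9.81 = 15.15645 kN/m³.
The plate makes 19° with the vertical, i.e. θ = 90° − 19° = 71° to the horizontal. Measuring y along the incline from the free-surface line, vertical depth h = y·sinθ with sinθ = 0.945519.
With the apex down, the centroid sits h/3 = 1.79/3 = 0.596667 m below the base (the top edge), so y_c = 1.9 + 0.596667 = 2.49667 m and h_c = 2.49667 × 0.945519 = 2.36065 m.
A = ½ × 3 × 1.79 = 2.685 m².
Resultant F = γ·h_c·A = 15.15645 × 2.36065 × 2.685 = 96.0668 kN.
I_c = b·h³/36 = 3 × 1.79³/36 = 0.477945 m⁴.
Centre of pressure: y_p = y_c + I_c/(y_c·A) = 2.49667 + 0.477945/(2.49667 × 2.685) = 2.49667 + 0.0712972 = 2.56797 m along the plane.
Vertically, h_p = y_p·sinθ = 2.56797 × 0.945519 = 2.42806 m.

h_p = 2.43 m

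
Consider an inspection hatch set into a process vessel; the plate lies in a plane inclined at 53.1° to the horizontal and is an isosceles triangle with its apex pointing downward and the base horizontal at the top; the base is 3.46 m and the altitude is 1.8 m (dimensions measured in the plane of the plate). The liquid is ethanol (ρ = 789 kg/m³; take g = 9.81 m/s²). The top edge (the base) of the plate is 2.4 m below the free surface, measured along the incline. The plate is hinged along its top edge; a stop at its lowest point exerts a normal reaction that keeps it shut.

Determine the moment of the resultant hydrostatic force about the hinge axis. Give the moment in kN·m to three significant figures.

M ≈ 38.2 kN·m

γ = ρg = 789 × 9.81 / 1000 = 7.74009 kN/m³.
Let θ = 53.1° be the plate's angle to the horizontal; measure y along the incline from where the plane meets the free surface. Vertical depth h = y·sinθ with sinθ = 0.799685.
With the apex down, the centroid sits h/3 = 1.8/3 = 0.6 m below the base (the top edge), so y_c = 2.4 + 0.6 = 3 m and h_c = 3 × 0.799685 = 2.39905 m.
A = ½ × 3.46 × 1.8 = 3.114 m².
Resultant F = γ·h_c·A = 7.74009 × 2.39905 × 3.114 = 57.8234 kN.
I_c = b·h³/36 = 3.46 × 1.8³/36 = 0.56052 m⁴.
Centre of pressure: y_p = y_c + I_c/(y_c·A) = 3 + 0.56052/(3 × 3.114) = 3 + 0.06 = 3.06 m along the plane.
The resultant acts 0.6 + 0.06 = 0.66 m (along the plate) below the hinge at the top edge, so the moment about the hinge is M = F × 0.66 = 57.8234 × 0.66 = 38.1634 kN·m.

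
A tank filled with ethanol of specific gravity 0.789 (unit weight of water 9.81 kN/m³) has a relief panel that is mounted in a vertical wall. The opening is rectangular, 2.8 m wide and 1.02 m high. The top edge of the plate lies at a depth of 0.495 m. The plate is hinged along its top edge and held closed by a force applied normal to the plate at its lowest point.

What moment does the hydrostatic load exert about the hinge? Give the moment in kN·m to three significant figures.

M ≈ 13.2 kN·m

γ = 0.789 × 9.81 = 7.74009 kN/m³.
The centroid lies 1.02/2 = 0.51 m below the top edge, so the centroid depth is h_c = 0.495 + 0.51 = 1.005 m.
A = 2.8 × 1.02 = 2.856 m².
Resultant F = γ·h_c·A = 7.74009 × 1.005 × 2.856 = 22.2162 kN.
I_c = b·h³/12 = 2.8 × 1.02³/12 = 0.247615 m⁴.
Centre of pressure: y_p = y_c + I_c/(y_c·A) = 1.005 + 0.247615/(1.005 × 2.856) = 1.005 + 0.0862686 = 1.09127 m along the plane.
The resultant acts 0.51 + 0.0862686 = 0.596269 m (along the plate) below the hinge at the top edge, so the moment about the hinge is M = F × 0.596269 = 22.2162 × 0.596269 = 13.2468 kN·m.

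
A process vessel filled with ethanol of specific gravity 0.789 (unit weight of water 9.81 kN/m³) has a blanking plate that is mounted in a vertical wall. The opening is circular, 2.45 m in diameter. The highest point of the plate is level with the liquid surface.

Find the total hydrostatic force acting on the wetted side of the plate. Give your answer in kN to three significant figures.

γ = 0.789 × 9.81 = 7.74009 kN/m³.
The centroid is at the centre, 1.225 m below the top of the plate, so the centroid depth is h_c = 1.225 m.
A = π(1.225)² = 4.71435 m².
Resultant F = γ·h_c·A = 7.74009 × 1.225 × 4.71435 = 44.6996 kN.

F ≈ 44.7 kN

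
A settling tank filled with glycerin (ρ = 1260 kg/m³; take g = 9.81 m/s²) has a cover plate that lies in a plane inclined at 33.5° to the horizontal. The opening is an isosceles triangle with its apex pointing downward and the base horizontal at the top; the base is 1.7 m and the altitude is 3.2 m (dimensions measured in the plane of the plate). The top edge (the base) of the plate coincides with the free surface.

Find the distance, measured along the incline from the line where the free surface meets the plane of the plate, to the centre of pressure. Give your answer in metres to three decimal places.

γ = ρg = 1260 × 9.81 / 1000 = 12.3606 kN/m³.
Let θ = 33.5° be the plate's angle to the horizontal; measure y along the incline from where the plane meets the free surface. Vertical depth h = y·sinθ with sinθ = 0.551937.
With the apex down, the centroid sits h/3 = 3.2/3 = 1.06667 m below the base (the top edge), so y_c = 1.06667 m and h_c = 1.06667 × 0.551937 = 0.588735 m.
A = ½ × 1.7 × 3.2 = 2.72 m².
Resultant F = γ·h_c·A = 12.3606 × 0.588735 × 2.72 = 19.7938 kN.
I_c = b·h³/36 = 1.7 × 3.2³/36 = 1.54738 m⁴.
Centre of pressure: y_p = y_c + I_c/(y_c·A) = 1.06667 + 1.54738/(1.06667 × 2.72) = 1.06667 + 0.533332 = 1.6 m along the plane.

y_p = 1.600 m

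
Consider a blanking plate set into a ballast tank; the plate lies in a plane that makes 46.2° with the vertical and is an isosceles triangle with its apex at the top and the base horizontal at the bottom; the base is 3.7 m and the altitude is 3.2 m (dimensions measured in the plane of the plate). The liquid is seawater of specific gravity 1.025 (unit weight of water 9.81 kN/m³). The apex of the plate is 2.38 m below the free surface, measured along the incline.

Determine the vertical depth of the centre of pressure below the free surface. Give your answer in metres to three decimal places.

γ = 1.025 × 9.81 = 10.05525 kN/m³.
The plate makes 46.2° with the vertical, i.e. θ = 90° − 46.2° = 43.8° to the horizontal. Measuring y along the incline from the free-surface line, vertical depth h = y·sinθ with sinθ = 0.692143.
With the apex up, the centroid sits 2h/3 = 2 × 3.2/3 = 2.13333 m below the apex, so y_c = 2.38 + 2.13333 = 4.51333 m and h_c = 4.51333 × 0.692143 = 3.12387 m.
A = ½ × 3.7 × 3.2 = 5.92 m².
Resultant F = γ·h_c·A = 10.05525 × 3.12387 × 5.92 = 185.955 kN.
I_c = b·h³/36 = 3.7 × 3.2³/36 = 3.36782 m⁴.
Centre of pressure: y_p = y_c + I_c/(y_c·A) = 4.51333 + 3.36782/(4.51333 × 5.92) = 4.51333 + 0.126046 = 4.63938 m along the plane.
Vertically, h_p = y_p·sinθ = 4.63938 × 0.692143 = 3.21111 m.

h_p = 3.211 m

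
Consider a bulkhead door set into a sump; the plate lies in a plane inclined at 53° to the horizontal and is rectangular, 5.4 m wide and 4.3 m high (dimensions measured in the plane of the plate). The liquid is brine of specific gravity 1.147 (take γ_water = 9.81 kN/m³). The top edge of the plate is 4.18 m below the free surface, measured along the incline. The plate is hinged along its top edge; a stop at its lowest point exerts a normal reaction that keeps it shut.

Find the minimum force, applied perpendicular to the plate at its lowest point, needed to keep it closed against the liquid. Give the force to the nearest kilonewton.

P ≈ 735 kN

γ = 1.147 × 9.81 = 11.25207 kN/m³.
Let θ = 53° be the plate's angle to the horizontal; measure y along the incline from where the plane meets the free surface. Vertical depth h = y·sinθ with sinθ = 0.798636.
The centroid lies 4.3/2 = 2.15 m below the top edge, so y_c = 4.18 + 2.15 = 6.33 m and h_c = 6.33 × 0.798636 = 5.05537 m.
A = 5.4 × 4.3 = 23.22 m².
Resultant F = γ·h_c·A = 11.25207 × 5.05537 × 23.22 = 1320.83 kN.
I_c = b·h³/12 = 5.4 × 4.3³/12 = 35.7781 m⁴.
Centre of pressure: y_p = y_c + I_c/(y_c·A) = 6.33 + 35.7781/(6.33 × 23.22) = 6.33 + 0.243417 = 6.57342 m along the plane.
The resultant acts 2.15 + 0.243417 = 2.39342 m (along the plate) below the hinge at the top edge, so the moment about the hinge is M = F × 2.39342 = 1320.83 × 2.39342 = 3161.3 kN·m.
A normal force at the bottom, 4.3 m from the hinge, must supply this moment: P = 3161.3/4.3 = 735.186 kN.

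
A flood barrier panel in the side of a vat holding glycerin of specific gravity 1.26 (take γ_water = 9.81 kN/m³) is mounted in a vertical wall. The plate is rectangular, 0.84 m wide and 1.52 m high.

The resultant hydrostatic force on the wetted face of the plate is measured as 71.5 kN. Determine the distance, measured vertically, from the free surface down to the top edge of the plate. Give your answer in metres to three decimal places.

γ = 1.26 × 9.81 = 12.3606 kN/m³.
A = 0.84 × 1.52 = 1.2768 m².
From F = γ·h_c·A, the centroid depth is h_c = 71.5/(12.3606 × 1.2768) = 4.53047 m.
The centroid lies 1.52/2 = 0.76 m below the top edge, so the top edge sits at h_top = 4.53047 − 0.76 = 3.77047 m below the surface.

d_top ≈ 3.770 m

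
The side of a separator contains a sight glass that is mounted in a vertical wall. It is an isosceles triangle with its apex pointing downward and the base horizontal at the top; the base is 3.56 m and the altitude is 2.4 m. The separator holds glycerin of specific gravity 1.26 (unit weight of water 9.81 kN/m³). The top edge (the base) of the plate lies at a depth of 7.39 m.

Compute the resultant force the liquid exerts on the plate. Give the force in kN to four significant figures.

γ = 1.26 × 9.81 = 12.3606 kN/m³.
With the apex down, the centroid sits h/3 = 2.4/3 = 0.8 m below the base (the top edge), so the centroid depth is h_c = 7.39 + 0.8 = 8.19 m.
A = ½ × 3.56 × 2.4 = 4.272 m².
Resultant F = γ·h_c·A = 12.3606 × 8.19 × 4.272 = 432.469 kN.

F ≈ 432.5 kN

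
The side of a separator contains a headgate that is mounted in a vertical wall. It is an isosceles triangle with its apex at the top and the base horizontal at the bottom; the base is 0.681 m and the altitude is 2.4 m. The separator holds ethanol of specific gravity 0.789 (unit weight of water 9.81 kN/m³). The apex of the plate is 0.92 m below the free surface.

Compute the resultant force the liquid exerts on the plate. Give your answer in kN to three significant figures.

γ = 0.789 × 9.81 = 7.74009 kN/m³.
With the apex up, the centroid sits 2h/3 = 2 × 2.4/3 = 1.6 m below the apex, so the centroid depth is h_c = 0.92 + 1.6 = 2.52 m.
A = ½ × 0.681 × 2.4 = 0.8172 m².
Resultant F = γ·h_c·A = 7.74009 × 2.52 × 0.8172 = 15.9395 kN.

F ≈ 15.9 kN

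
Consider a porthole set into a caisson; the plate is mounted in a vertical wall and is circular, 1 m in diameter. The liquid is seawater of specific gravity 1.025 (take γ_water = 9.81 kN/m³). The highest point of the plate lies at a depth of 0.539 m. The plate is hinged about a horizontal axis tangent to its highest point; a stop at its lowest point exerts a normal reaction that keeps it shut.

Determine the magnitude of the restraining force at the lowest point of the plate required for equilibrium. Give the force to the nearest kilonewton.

P ≈ 5 kN

γ = 1.025 × 9.81 = 10.05525 kN/m³.
The centroid is at the centre, 0.5 m below the top of the plate, so the centroid depth is h_c = 0.539 + 0.5 = 1.039 m.
A = π(0.5)² = 0.785398 m².
Resultant F = γ·h_c·A = 10.05525 × 1.039 × 0.785398 = 8.20537 kN.
I_c = πr⁴/4 = π × 0.5⁴/4 = 0.0490874 m⁴.
Centre of pressure: y_p = y_c + I_c/(y_c·A) = 1.039 + 0.0490874/(1.039 × 0.785398) = 1.039 + 0.060154 = 1.09915 m along the plane.
The resultant acts 0.5 + 0.060154 = 0.560154 m (along the plate) below the hinge at the top edge, so the moment about the hinge is M = F × 0.560154 = 8.20537 × 0.560154 = 4.59627 kN·m.
A normal force at the bottom, 1 m from the hinge, must supply this moment: P = 4.59627/1 = 4.59627 kN.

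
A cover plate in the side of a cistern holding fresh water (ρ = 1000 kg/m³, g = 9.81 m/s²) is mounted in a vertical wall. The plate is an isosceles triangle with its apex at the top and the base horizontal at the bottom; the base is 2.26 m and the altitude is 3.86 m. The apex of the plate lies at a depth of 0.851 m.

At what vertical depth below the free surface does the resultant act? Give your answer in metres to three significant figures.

h_p = 3.67 m

γ = ρg = 1000 × 9.81 = 9810 N/m³ = 9.81 kN/m³.
With the apex up, the centroid sits 2h/3 = 2 × 3.86/3 = 2.57333 m below the apex, so the centroid depth is h_c = 0.851 + 2.57333 = 3.42433 m.
A = ½ × 2.26 × 3.86 = 4.3618 m².
Resultant F = γ·h_c·A = 9.81 × 3.42433 × 4.3618 = 146.525 kN.
I_c = b·h³/36 = 2.26 × 3.86³/36 = 3.6105 m⁴.
Centre of pressure: y_p = y_c + I_c/(y_c·A) = 3.42433 + 3.6105/(3.42433 × 4.3618) = 3.42433 + 0.241727 = 3.66606 m along the plane.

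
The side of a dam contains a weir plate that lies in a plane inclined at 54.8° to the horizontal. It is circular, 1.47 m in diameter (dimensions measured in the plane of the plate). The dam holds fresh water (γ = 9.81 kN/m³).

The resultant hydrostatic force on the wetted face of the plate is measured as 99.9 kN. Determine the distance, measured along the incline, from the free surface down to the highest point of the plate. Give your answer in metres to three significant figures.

γ = 9.81 kN/m³.
A = π(0.735)² = 1.69717 m².
From F = γ·h_c·A, the centroid depth is h_c = 99.9/(9.81 × 1.69717) = 6.00027 m.
Let θ = 54.8° be the plate's angle to the horizontal; measure y along the incline from where the plane meets the free surface. Vertical depth h = y·sinθ with sinθ = 0.817145.
Along the incline, y_c = h_c/sinθ = 6.00027/0.817145 = 7.34297 m.
The centroid is at the centre, 0.735 m below the top of the plate, so the highest point sits at y_top = 7.34297 − 0.735 = 6.60797 m along the incline.

y_top ≈ 6.61 m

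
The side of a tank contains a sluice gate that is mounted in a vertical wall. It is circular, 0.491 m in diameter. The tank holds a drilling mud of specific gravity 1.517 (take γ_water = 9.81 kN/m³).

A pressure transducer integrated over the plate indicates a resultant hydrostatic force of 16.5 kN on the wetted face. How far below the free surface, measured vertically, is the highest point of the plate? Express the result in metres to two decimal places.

γ = 1.517 × 9.81 = 14.88177 kN/m³.
A = π(0.2455)² = 0.189345 m².
From F = γ·h_c·A, the centroid depth is h_c = 16.5/(14.88177 × 0.189345) = 5.85566 m.
The centroid is at the centre, 0.2455 m below the top of the plate, so the highest point sits at h_top = 5.85566 − 0.2455 = 5.61016 m below the surface.

d_top ≈ 5.61 m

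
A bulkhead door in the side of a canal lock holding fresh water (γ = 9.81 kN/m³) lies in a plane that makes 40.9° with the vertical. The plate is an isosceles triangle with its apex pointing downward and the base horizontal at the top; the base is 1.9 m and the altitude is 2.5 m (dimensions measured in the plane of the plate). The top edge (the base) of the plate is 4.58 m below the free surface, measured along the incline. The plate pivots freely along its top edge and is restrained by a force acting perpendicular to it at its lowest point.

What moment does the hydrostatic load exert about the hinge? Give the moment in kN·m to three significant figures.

γ = 9.81 kN/m³.
The plate makes 40.9° with the vertical, i.e. θ = 90° − 40.9° = 49.1° to the horizontal. Measuring y along the incline from the free-surface line, vertical depth h = y·sinθ with sinθ = 0.755853.
With the apex down, the centroid sits h/3 = 2.5/3 = 0.833333 m below the base (the top edge), so y_c = 4.58 + 0.833333 = 5.41333 m and h_c = 5.41333 × 0.755853 = 4.09168 m.
A = ½ × 1.9 × 2.5 = 2.375 m².
Resultant F = γ·h_c·A = 9.81 × 4.09168 × 2.375 = 95.331 kN.
I_c = b·h³/36 = 1.9 × 2.5³/36 = 0.824653 m⁴.
Centre of pressure: y_p = y_c + I_c/(y_c·A) = 5.41333 + 0.824653/(5.41333 × 2.375) = 5.41333 + 0.0641421 = 5.47747 m along the plane.
The resultant acts 0.833333 + 0.0641421 = 0.897475 m (along the plate) below the hinge at the top edge, so the moment about the hinge is M = F × 0.897475 = 95.331 × 0.897475 = 85.5572 kN·m.

M ≈ 85.6 kN·m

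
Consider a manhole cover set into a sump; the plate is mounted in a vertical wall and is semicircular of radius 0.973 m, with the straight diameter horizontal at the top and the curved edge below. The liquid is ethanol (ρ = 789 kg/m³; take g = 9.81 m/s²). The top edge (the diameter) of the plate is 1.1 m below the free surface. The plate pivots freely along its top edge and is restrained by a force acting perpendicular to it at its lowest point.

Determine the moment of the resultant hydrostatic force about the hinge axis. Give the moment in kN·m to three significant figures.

γ = ρg = 789 × 9.81 / 1000 = 7.74009 kN/m³.
The centroid of a semicircle lies 4r/(3π) = 0.412954 m from the diameter, here below the top edge, so the centroid depth is h_c = 1.1 + 0.412954 = 1.51295 m.
A = πr²/2 = π × 0.973²/2 = 1.48712 m².
Resultant F = γ·h_c·A = 7.74009 × 1.51295 × 1.48712 = 17.4147 kN.
I_c = (π/8 − 8/(9π))·r⁴ = 0.109757 × 0.973⁴ = 0.0983747 m⁴.
Centre of pressure: y_p = y_c + I_c/(y_c·A) = 1.51295 + 0.0983747/(1.51295 × 1.48712) = 1.51295 + 0.0437233 = 1.55667 m along the plane.
The resultant acts 0.412954 + 0.0437233 = 0.456677 m (along the plate) below the hinge at the top edge, so the moment about the hinge is M = F × 0.456677 = 17.4147 × 0.456677 = 7.95289 kN·m.

M ≈ 7.95 kN·m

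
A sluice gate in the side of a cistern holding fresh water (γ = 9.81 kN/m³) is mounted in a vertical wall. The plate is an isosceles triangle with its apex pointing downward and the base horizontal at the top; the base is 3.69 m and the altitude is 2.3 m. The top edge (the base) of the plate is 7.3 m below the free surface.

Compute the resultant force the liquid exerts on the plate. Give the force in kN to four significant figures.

F ≈ 335.8 kN

γ = 9.81 kN/m³.
With the apex down, the centroid sits h/3 = 2.3/3 = 0.766667 m below the base (the top edge), so the centroid depth is h_c = 7.3 + 0.766667 = 8.06667 m.
A = ½ × 3.69 × 2.3 = 4.2435 m².
Resultant F = γ·h_c·A = 9.81 × 8.06667 × 4.2435 = 335.805 kN.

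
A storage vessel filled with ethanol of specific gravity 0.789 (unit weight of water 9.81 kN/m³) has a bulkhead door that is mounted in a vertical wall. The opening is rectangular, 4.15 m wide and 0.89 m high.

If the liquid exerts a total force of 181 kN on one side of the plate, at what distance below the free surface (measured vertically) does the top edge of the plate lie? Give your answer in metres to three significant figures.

d_top ≈ 5.89 m

γ = 0.789 × 9.81 = 7.74009 kN/m³.
A = 4.15 × 0.89 = 3.6935 m².
From F = γ·h_c·A, the centroid depth is h_c = 181/(7.74009 × 3.6935) = 6.33132 m.
The centroid lies 0.89/2 = 0.445 m below the top edge, so the top edge sits at h_top = 6.33132 − 0.445 = 5.88632 m below the surface.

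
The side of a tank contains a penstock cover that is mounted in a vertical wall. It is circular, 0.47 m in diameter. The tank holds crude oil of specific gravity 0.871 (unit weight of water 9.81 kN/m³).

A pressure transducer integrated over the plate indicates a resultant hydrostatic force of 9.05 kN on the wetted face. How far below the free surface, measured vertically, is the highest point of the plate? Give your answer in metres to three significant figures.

d_top ≈ 5.87 m

γ = 0.871 × 9.81 = 8.54451 kN/m³.
A = π(0.235)² = 0.173494 m².
From F = γ·h_c·A, the centroid depth is h_c = 9.05/(8.54451 × 0.173494) = 6.10488 m.
The centroid is at the centre, 0.235 m below the top of the plate, so the highest point sits at h_top = 6.10488 − 0.235 = 5.86988 m below the surface.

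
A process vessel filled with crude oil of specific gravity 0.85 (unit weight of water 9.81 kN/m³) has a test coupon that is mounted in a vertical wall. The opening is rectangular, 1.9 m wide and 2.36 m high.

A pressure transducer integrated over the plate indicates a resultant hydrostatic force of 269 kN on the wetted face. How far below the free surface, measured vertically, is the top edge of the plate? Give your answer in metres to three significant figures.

γ = 0.85 × 9.81 = 8.3385 kN/m³.
A = 1.9 × 2.36 = 4.484 m².
From F = γ·h_c·A, the centroid depth is h_c = 269/(8.3385 × 4.484) = 7.19447 m.
The centroid lies 2.36/2 = 1.18 m below the top edge, so the top edge sits at h_top = 7.19447 − 1.18 = 6.01447 m below the surface.

d_top ≈ 6.01 m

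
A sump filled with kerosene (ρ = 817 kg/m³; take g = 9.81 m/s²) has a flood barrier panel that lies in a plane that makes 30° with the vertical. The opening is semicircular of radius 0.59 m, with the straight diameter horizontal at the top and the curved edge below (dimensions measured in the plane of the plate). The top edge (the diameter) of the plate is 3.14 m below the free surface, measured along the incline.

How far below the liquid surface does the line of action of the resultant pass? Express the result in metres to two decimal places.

h_p = 2.94 m

γ = ρg = 817 × 9.81 / 1000 = 8.01477 kN/m³.
The plate makes 30° with the vertical, i.e. θ = 90° − 30° = 60° to the horizontal. Measuring y along the incline from the free-surface line, vertical depth h = y·sinθ with sinθ = 0.866025.
The centroid of a semicircle lies 4r/(3π) = 0.250404 m from the diameter, here below the top edge, so y_c = 3.14 + 0.250404 = 3.3904 m and h_c = 3.3904 × 0.866025 = 2.93617 m.
A = πr²/2 = π × 0.59²/2 = 0.546794 m².
Resultant F = γ·h_c·A = 8.01477 × 2.93617 × 0.546794 = 12.8676 kN.
I_c = (π/8 − 8/(9π))·r⁴ = 0.109757 × 0.59⁴ = 0.0132997 m⁴.
Centre of pressure: y_p = y_c + I_c/(y_c·A) = 3.3904 + 0.0132997/(3.3904 × 0.546794) = 3.3904 + 0.0071741 = 3.39757 m along the plane.
Vertically, h_p = y_p·sinθ = 3.39757 × 0.866025 = 2.94238 m.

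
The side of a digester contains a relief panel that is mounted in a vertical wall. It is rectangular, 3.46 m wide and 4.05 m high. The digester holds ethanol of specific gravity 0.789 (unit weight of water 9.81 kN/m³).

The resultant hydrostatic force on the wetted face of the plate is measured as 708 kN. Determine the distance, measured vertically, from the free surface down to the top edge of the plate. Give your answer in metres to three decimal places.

d_top ≈ 4.503 m

γ = 0.789 × 9.81 = 7.74009 kN/m³.
A = 3.46 × 4.05 = 14.013 m².
From F = γ·h_c·A, the centroid depth is h_c = 708/(7.74009 × 14.013) = 6.52764 m.
The centroid lies 4.05/2 = 2.025 m below the top edge, so the top edge sits at h_top = 6.52764 − 2.025 = 4.50264 m below the surface.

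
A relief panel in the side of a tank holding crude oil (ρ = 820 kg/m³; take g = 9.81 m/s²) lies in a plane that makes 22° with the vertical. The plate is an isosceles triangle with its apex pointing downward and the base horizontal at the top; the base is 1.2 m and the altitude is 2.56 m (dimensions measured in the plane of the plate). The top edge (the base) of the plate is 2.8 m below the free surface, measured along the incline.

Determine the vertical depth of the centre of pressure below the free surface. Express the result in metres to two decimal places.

h_p = 3.48 m

γ = ρg = 820 × 9.81 / 1000 = 8.0442 kN/m³.
The plate makes 22° with the vertical, i.e. θ = 90° − 22° = 68° to the horizontal. Measuring y along the incline from the free-surface line, vertical depth h = y·sinθ with sinθ = 0.927184.
With the apex down, the centroid sits h/3 = 2.56/3 = 0.853333 m below the base (the top edge), so y_c = 2.8 + 0.853333 = 3.65333 m and h_c = 3.65333 × 0.927184 = 3.38731 m.
A = ½ × 1.2 × 2.56 = 1.536 m².
Resultant F = γ·h_c·A = 8.0442 × 3.38731 × 1.536 = 41.8532 kN.
I_c = b·h³/36 = 1.2 × 2.56³/36 = 0.559241 m⁴.
Centre of pressure: y_p = y_c + I_c/(y_c·A) = 3.65333 + 0.559241/(3.65333 × 1.536) = 3.65333 + 0.0996595 = 3.75299 m along the plane.
Vertically, h_p = y_p·sinθ = 3.75299 × 0.927184 = 3.47971 m.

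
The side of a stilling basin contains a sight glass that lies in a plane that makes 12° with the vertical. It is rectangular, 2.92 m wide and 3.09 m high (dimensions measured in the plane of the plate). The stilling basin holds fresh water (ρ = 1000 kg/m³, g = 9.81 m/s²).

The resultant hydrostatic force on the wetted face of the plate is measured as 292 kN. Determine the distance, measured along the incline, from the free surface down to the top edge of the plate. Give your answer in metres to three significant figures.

y_top ≈ 1.83 m

γ = ρg = 1000 × 9.81 = 9810 N/m³ = 9.81 kN/m³.
A = 2.92 × 3.09 = 9.0228 m².
From F = γ·h_c·A, the centroid depth is h_c = 292/(9.81 × 9.0228) = 3.29893 m.
The plate makes 12° with the vertical, i.e. θ = 90° − 12° = 78° to the horizontal. Measuring y along the incline from the free-surface line, vertical depth h = y·sinθ with sinθ = 0.978148.
Along the incline, y_c = h_c/sinθ = 3.29893/0.978148 = 3.37263 m.
The centroid lies 3.09/2 = 1.545 m below the top edge, so the top edge sits at y_top = 3.37263 − 1.545 = 1.82763 m along the incline.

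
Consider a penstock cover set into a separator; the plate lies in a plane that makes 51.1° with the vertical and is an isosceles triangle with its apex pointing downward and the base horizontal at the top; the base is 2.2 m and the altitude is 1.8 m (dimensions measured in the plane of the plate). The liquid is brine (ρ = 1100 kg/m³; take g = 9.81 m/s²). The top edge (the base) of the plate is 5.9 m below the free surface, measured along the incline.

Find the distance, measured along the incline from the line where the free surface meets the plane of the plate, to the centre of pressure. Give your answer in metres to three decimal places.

y_p = 6.528 m

γ = ρg = 1100 × 9.81 / 1000 = 10.791 kN/m³.
The plate makes 51.1° with the vertical, i.e. θ = 90° − 51.1° = 38.9° to the horizontal. Measuring y along the incline from the free-surface line, vertical depth h = y·sinθ with sinθ = 0.627963.
With the apex down, the centroid sits h/3 = 1.8/3 = 0.6 m below the base (the top edge), so y_c = 5.9 + 0.6 = 6.5 m and h_c = 6.5 × 0.627963 = 4.08176 m.
A = ½ × 2.2 × 1.8 = 1.98 m².
Resultant F = γ·h_c·A = 10.791 × 4.08176 × 1.98 = 87.2116 kN.
I_c = b·h³/36 = 2.2 × 1.8³/36 = 0.3564 m⁴.
Centre of pressure: y_p = y_c + I_c/(y_c·A) = 6.5 + 0.3564/(6.5 × 1.98) = 6.5 + 0.0276923 = 6.52769 m along the plane.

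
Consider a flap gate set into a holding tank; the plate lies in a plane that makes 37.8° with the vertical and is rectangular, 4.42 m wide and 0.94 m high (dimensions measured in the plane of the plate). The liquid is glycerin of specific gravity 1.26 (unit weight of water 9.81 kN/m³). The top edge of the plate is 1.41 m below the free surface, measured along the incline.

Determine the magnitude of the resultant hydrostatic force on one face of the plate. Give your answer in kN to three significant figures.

γ = 1.26 × 9.81 = 12.3606 kN/m³.
The plate makes 37.8° with the vertical, i.e. θ = 90° − 37.8° = 52.2° to the horizontal. Measuring y along the incline from the free-surface line, vertical depth h = y·sinθ with sinθ = 0.790155.
The centroid lies 0.94/2 = 0.47 m below the top edge, so y_c = 1.41 + 0.47 = 1.88 m and h_c = 1.88 × 0.790155 = 1.48549 m.
A = 4.42 × 0.94 = 4.1548 m².
Resultant F = γ·h_c·A = 12.3606 × 1.48549 × 4.1548 = 76.2886 kN.

F ≈ 76.3 kN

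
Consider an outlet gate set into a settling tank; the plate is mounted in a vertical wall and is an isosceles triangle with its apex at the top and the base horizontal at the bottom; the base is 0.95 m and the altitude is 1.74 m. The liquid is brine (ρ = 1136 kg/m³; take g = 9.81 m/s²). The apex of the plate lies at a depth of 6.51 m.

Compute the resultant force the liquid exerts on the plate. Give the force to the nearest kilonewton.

F ≈ 71 kN

γ = ρg = 1136 × 9.81 / 1000 = 11.14416 kN/m³.
With the apex up, the centroid sits 2h/3 = 2 × 1.74/3 = 1.16 m below the apex, so the centroid depth is h_c = 6.51 + 1.16 = 7.67 m.
A = ½ × 0.95 × 1.74 = 0.8265 m².
Resultant F = γ·h_c·A = 11.14416 × 7.67 × 0.8265 = 70.6457 kN.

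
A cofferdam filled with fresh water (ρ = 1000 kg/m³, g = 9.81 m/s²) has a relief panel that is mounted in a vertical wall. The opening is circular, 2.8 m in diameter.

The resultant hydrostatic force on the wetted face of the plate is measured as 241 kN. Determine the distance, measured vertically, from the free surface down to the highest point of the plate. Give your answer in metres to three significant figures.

γ = ρg = 1000 × 9.81 = 9810 N/m³ = 9.81 kN/m³.
A = π(1.4)² = 6.15752 m².
From F = γ·h_c·A, the centroid depth is h_c = 241/(9.81 × 6.15752) = 3.98972 m.
The centroid is at the centre, 1.4 m below the top of the plate, so the highest point sits at h_top = 3.98972 − 1.4 = 2.58972 m below the surface.

d_top ≈ 2.59 m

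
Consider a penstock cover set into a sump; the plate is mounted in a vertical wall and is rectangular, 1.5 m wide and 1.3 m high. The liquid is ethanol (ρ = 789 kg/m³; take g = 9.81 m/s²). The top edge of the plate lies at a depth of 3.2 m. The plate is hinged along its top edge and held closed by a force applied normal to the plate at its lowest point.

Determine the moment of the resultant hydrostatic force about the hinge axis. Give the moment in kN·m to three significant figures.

γ = ρg = 789 × 9.81 / 1000 = 7.74009 kN/m³.
The centroid lies 1.3/2 = 0.65 m below the top edge, so the centroid depth is h_c = 3.2 + 0.65 = 3.85 m.
A = 1.5 × 1.3 = 1.95 m².
Resultant F = γ·h_c·A = 7.74009 × 3.85 × 1.95 = 58.1087 kN.
I_c = b·h³/12 = 1.5 × 1.3³/12 = 0.274625 m⁴.
Centre of pressure: y_p = y_c + I_c/(y_c·A) = 3.85 + 0.274625/(3.85 × 1.95) = 3.85 + 0.0365801 = 3.88658 m along the plane.
The resultant acts 0.65 + 0.0365801 = 0.68658 m (along the plate) below the hinge at the top edge, so the moment about the hinge is M = F × 0.68658 = 58.1087 × 0.68658 = 39.8963 kN·m.

M ≈ 39.9 kN·m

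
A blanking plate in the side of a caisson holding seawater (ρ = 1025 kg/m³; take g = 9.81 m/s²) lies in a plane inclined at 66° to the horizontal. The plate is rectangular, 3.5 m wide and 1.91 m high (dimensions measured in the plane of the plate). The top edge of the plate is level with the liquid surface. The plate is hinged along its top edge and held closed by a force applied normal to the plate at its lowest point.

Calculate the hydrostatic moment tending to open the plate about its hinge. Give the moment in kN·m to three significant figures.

γ = ρg = 1025 × 9.81 / 1000 = 10.05525 kN/m³.
Let θ = 66° be the plate's angle to the horizontal; measure y along the incline from where the plane meets the free surface. Vertical depth h = y·sinθ with sinθ = 0.913545.
The centroid lies 1.91/2 = 0.955 m below the top edge, so y_c = 0.955 m and h_c = 0.955 × 0.913545 = 0.872435 m.
A = 3.5 × 1.91 = 6.685 m².
Resultant F = γ·h_c·A = 10.05525 × 0.872435 × 6.685 = 58.6445 kN.
I_c = b·h³/12 = 3.5 × 1.91³/12 = 2.0323 m⁴.
Centre of pressure: y_p = y_c + I_c/(y_c·A) = 0.955 + 2.0323/(0.955 × 6.685) = 0.955 + 0.318334 = 1.27333 m along the plane.
The resultant acts 0.955 + 0.318334 = 1.27333 m (along the plate) below the hinge at the top edge, so the moment about the hinge is M = F × 1.27333 = 58.6445 × 1.27333 = 74.6738 kN·m.

M ≈ 74.7 kN·m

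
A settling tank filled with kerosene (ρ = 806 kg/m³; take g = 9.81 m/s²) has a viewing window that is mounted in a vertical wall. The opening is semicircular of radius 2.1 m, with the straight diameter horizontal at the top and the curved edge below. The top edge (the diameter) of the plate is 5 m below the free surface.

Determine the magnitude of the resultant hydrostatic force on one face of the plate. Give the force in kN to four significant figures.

F ≈ 322.7 kN

γ = ρg = 806 × 9.81 / 1000 = 7.90686 kN/m³.
The centroid of a semicircle lies 4r/(3π) = 0.891268 m from the diameter, here below the top edge, so the centroid depth is h_c = 5 + 0.891268 = 5.89127 m.
A = πr²/2 = π × 2.1²/2 = 6.92721 m².
Resultant F = γ·h_c·A = 7.90686 × 5.89127 × 6.92721 = 322.679 kN.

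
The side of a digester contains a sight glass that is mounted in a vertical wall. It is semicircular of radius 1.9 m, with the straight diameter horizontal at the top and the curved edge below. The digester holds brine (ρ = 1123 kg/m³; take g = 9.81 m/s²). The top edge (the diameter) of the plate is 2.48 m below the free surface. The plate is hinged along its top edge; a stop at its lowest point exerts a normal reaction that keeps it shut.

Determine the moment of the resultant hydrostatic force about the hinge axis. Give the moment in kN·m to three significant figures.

M ≈ 181 kN·m

γ = ρg = 1123 × 9.81 / 1000 = 11.01663 kN/m³.
The centroid of a semicircle lies 4r/(3π) = 0.806385 m from the diameter, here below the top edge, so the centroid depth is h_c = 2.48 + 0.806385 = 3.28639 m.
A = πr²/2 = π × 1.9²/2 = 5.67057 m².
Resultant F = γ·h_c·A = 11.01663 × 3.28639 × 5.67057 = 205.303 kN.
I_c = (π/8 − 8/(9π))·r⁴ = 0.109757 × 1.9⁴ = 1.43036 m⁴.
Centre of pressure: y_p = y_c + I_c/(y_c·A) = 3.28639 + 1.43036/(3.28639 × 5.67057) = 3.28639 + 0.0767537 = 3.36314 m along the plane.
The resultant acts 0.806385 + 0.0767537 = 0.883139 m (along the plate) below the hinge at the top edge, so the moment about the hinge is M = F × 0.883139 = 205.303 × 0.883139 = 181.311 kN·m.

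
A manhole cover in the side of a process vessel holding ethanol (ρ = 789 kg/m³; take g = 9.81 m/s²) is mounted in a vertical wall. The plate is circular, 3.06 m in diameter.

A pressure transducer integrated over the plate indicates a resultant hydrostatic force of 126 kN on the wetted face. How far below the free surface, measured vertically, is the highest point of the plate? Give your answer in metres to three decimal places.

γ = ρg = 789 × 9.81 / 1000 = 7.74009 kN/m³.
A = π(1.53)² = 7.35415 m².
From F = γ·h_c·A, the centroid depth is h_c = 126/(7.74009 × 7.35415) = 2.21356 m.
The centroid is at the centre, 1.53 m below the top of the plate, so the highest point sits at h_top = 2.21356 − 1.53 = 0.68356 m below the surface.

d_top ≈ 0.684 m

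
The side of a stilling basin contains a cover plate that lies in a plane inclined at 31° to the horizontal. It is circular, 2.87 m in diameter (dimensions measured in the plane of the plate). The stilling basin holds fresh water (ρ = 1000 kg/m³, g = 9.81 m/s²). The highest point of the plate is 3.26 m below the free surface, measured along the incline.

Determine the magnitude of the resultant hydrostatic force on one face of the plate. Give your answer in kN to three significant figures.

F ≈ 153 kN

γ = ρg = 1000 × 9.81 = 9810 N/m³ = 9.81 kN/m³.
Let θ = 31° be the plate's angle to the horizontal; measure y along the incline from where the plane meets the free surface. Vertical depth h = y·sinθ with sinθ = 0.515038.
The centroid is at the centre, 1.435 m below the top of the plate, so y_c = 3.26 + 1.435 = 4.695 m and h_c = 4.695 × 0.515038 = 2.4181 m.
A = π(1.435)² = 6.46925 m².
Resultant F = γ·h_c·A = 9.81 × 2.4181 × 6.46925 = 153.461 kN.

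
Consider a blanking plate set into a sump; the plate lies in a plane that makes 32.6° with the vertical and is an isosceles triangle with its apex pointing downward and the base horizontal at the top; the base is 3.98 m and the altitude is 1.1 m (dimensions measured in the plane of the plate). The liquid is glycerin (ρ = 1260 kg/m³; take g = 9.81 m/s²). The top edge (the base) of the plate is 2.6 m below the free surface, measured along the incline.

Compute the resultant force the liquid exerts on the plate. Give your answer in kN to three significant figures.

F ≈ 67.6 kN

γ = ρg = 1260 × 9.81 / 1000 = 12.3606 kN/m³.
The plate makes 32.6° with the vertical, i.e. θ = 90° − 32.6° = 57.4° to the horizontal. Measuring y along the incline from the free-surface line, vertical depth h = y·sinθ with sinθ = 0.842452.
With the apex down, the centroid sits h/3 = 1.1/3 = 0.366667 m below the base (the top edge), so y_c = 2.6 + 0.366667 = 2.96667 m and h_c = 2.96667 × 0.842452 = 2.49928 m.
A = ½ × 3.98 × 1.1 = 2.189 m².
Resultant F = γ·h_c·A = 12.3606 × 2.49928 × 2.189 = 67.6239 kN.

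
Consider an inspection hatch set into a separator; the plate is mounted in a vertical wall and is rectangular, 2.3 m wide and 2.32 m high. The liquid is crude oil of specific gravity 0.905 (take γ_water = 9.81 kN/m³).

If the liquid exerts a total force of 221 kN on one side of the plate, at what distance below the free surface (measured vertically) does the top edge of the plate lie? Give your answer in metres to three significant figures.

γ = 0.905 × 9.81 = 8.87805 kN/m³.
A = 2.3 × 2.32 = 5.336 m².
From F = γ·h_c·A, the centroid depth is h_c = 221/(8.87805 × 5.336) = 4.66508 m.
The centroid lies 2.32/2 = 1.16 m below the top edge, so the top edge sits at h_top = 4.66508 − 1.16 = 3.50508 m below the surface.

d_top ≈ 3.51 m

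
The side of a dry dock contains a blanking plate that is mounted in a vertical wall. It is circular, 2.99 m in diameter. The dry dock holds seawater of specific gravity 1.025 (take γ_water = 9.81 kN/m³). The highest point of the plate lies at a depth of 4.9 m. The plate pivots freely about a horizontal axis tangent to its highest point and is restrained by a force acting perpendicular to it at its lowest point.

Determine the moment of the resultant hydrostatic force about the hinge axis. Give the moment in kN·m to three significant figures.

M ≈ 714 kN·m

γ = 1.025 × 9.81 = 10.05525 kN/m³.
The centroid is at the centre, 1.495 m below the top of the plate, so the centroid depth is h_c = 4.9 + 1.495 = 6.395 m.
A = π(1.495)² = 7.02154 m².
Resultant F = γ·h_c·A = 10.05525 × 6.395 × 7.02154 = 451.508 kN.
I_c = πr⁴/4 = π × 1.495⁴/4 = 3.92333 m⁴.
Centre of pressure: y_p = y_c + I_c/(y_c·A) = 6.395 + 3.92333/(6.395 × 7.02154) = 6.395 + 0.0873739 = 6.48237 m along the plane.
The resultant acts 1.495 + 0.0873739 = 1.58237 m (along the plate) below the hinge at the top edge, so the moment about the hinge is M = F × 1.58237 = 451.508 × 1.58237 = 714.453 kN·m.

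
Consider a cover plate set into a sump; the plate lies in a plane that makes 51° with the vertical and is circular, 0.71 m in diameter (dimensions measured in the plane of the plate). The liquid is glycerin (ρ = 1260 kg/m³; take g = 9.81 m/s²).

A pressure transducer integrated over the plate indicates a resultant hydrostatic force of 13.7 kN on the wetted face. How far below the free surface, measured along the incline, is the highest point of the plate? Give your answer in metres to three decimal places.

γ = ρg = 1260 × 9.81 / 1000 = 12.3606 kN/m³.
A = π(0.355)² = 0.395919 m².
From F = γ·h_c·A, the centroid depth is h_c = 13.7/(12.3606 × 0.395919) = 2.79946 m.
The plate makes 51° with the vertical, i.e. θ = 90° − 51° = 39° to the horizontal. Measuring y along the incline from the free-surface line, vertical depth h = y·sinθ with sinθ = 0.629320.
Along the incline, y_c = h_c/sinθ = 2.79946/0.629320 = 4.44839 m.
The centroid is at the centre, 0.355 m below the top of the plate, so the highest point sits at y_top = 4.44839 − 0.355 = 4.09339 m along the incline.

y_top ≈ 4.093 m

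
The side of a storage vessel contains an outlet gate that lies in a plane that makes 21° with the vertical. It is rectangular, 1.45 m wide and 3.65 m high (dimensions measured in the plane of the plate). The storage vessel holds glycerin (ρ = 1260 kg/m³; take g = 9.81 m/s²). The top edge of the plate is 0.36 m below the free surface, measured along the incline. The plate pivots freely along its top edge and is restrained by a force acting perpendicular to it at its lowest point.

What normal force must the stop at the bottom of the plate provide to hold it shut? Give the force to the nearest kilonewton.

γ = ρg = 1260 × 9.81 / 1000 = 12.3606 kN/m³.
The plate makes 21° with the vertical, i.e. θ = 90° − 21° = 69° to the horizontal. Measuring y along the incline from the free-surface line, vertical depth h = y·sinθ with sinθ = 0.933580.
The centroid lies 3.65/2 = 1.825 m below the top edge, so y_c = 0.36 + 1.825 = 2.185 m and h_c = 2.185 × 0.933580 = 2.03987 m.
A = 1.45 × 3.65 = 5.2925 m².
Resultant F = γ·h_c·A = 12.3606 × 2.03987 × 5.2925 = 133.445 kN.
I_c = b·h³/12 = 1.45 × 3.65³/12 = 5.87578 m⁴.
Centre of pressure: y_p = y_c + I_c/(y_c·A) = 2.185 + 5.87578/(2.185 × 5.2925) = 2.185 + 0.508105 = 2.69311 m along the plane.
The resultant acts 1.825 + 0.508105 = 2.3331 m (along the plate) below the hinge at the top edge, so the moment about the hinge is M = F × 2.3331 = 133.445 × 2.3331 = 311.341 kN·m.
A normal force at the bottom, 3.65 m from the hinge, must supply this moment: P = 311.341/3.65 = 85.2989 kN.

P ≈ 85 kN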